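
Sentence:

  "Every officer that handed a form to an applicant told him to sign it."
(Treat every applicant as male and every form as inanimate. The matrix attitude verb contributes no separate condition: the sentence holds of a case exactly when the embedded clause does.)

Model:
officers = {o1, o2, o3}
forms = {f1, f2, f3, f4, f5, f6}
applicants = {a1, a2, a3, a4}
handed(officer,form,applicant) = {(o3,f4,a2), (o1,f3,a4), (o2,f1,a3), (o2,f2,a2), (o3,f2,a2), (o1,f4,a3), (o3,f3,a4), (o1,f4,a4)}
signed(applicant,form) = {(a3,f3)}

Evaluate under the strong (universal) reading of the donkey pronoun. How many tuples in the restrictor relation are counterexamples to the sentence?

8

"him" takes "an applicant" as antecedent and "it" takes "a form"; both are donkey pronouns co-varying with the restrictor.
Strong reading: for every (o,f,a) with handed(o,f,a), signed(a,f).
Restrictor triples: (o1,f3,a4)→signed(a4,f3) ✗  (o1,f4,a3)→signed(a3,f4) ✗  (o1,f4,a4)→signed(a4,f4) ✗  (o2,f1,a3)→signed(a3,f1) ✗  (o2,f2,a2)→signed(a2,f2) ✗  (o3,f2,a2)→signed(a2,f2) ✗  (o3,f3,a4)→signed(a4,f3) ✗  (o3,f4,a2)→signed(a2,f4) ✗
Counterexamples (restrictor triples failing the scope): 8.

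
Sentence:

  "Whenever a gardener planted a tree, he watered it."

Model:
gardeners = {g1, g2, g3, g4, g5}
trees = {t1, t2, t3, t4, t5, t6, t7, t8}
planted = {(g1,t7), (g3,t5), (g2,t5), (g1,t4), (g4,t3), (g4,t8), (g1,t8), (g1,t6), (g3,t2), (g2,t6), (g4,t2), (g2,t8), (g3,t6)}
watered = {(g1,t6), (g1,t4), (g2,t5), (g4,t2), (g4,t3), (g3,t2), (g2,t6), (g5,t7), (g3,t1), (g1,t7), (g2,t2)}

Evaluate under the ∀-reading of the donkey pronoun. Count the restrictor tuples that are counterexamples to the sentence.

"it" takes "a tree" as antecedent — a donkey pronoun bound across the clause boundary.
Strong reading: for every (g,t) with planted(g,t), watered(g,t).
Restrictor pairs: (g1,t4) ✓  (g1,t6) ✓  (g1,t7) ✓  (g1,t8) ✗  (g2,t5) ✓  (g2,t6) ✓  (g2,t8) ✗  (g3,t2) ✓  (g3,t5) ✗  (g3,t6) ✗  (g4,t2) ✓  (g4,t3) ✓  (g4,t8) ✗
Counterexamples (restrictor pairs failing the scope): 5.

5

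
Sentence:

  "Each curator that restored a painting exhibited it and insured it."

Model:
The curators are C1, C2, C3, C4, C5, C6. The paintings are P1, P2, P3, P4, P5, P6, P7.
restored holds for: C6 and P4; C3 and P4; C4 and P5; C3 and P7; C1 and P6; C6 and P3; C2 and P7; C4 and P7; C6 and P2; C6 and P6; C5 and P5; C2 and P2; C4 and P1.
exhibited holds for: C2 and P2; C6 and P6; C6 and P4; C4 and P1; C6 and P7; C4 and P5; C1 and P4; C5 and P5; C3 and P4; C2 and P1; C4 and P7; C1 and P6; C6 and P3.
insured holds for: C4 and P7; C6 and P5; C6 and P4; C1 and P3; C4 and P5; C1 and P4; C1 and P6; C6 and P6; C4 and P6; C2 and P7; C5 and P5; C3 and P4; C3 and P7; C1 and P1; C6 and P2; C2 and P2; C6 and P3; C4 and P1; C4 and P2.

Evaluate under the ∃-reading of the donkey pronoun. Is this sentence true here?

"it" takes "a painting" as antecedent — a donkey pronoun bound across the clause boundary.
Weak reading: every curator c with some restored-painting has at least one restored-painting p such that exhibited(c,p) ∧ insured(c,p).
Per curator: C1:✓  C2:✓  C3:✓  C4:✓  C5:✓  C6:✓
Every curator in the restrictor has a witness.

True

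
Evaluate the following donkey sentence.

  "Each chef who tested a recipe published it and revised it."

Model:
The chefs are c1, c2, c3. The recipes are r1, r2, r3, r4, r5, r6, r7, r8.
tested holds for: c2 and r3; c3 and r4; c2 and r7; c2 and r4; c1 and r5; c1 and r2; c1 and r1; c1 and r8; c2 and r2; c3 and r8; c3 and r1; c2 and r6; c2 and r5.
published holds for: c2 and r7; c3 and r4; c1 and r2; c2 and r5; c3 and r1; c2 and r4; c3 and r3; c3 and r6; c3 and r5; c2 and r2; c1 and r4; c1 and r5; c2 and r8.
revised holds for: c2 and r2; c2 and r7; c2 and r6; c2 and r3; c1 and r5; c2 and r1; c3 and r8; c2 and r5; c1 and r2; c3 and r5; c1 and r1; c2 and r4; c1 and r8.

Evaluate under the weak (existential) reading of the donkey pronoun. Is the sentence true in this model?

False

"it" takes "a recipe" as antecedent — a donkey pronoun bound across the clause boundary.
Weak reading: every chef c with some tested-recipe has at least one tested-recipe r such that published(c,r) ∧ revised(c,r).
Per chef: c1:✓  c2:✓  c3:✗
c3 has no witness among its tested-recipes.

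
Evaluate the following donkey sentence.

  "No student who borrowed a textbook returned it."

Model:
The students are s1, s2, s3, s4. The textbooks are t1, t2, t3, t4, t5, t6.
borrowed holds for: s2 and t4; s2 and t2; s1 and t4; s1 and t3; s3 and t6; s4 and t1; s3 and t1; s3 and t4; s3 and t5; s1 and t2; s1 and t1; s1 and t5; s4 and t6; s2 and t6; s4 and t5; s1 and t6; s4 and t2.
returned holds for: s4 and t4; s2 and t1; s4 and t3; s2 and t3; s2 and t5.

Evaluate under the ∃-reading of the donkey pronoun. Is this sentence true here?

"it" takes "a textbook" as antecedent — a donkey pronoun bound across the clause boundary.
Truth condition: for no (s,t) with borrowed(s,t) does returned(s,t) hold.
Restrictor pairs — does the scope hold? (s1,t1):fails  (s1,t2):fails  (s1,t3):fails  (s1,t4):fails  (s1,t5):fails  (s1,t6):fails  (s2,t2):fails  (s2,t4):fails  (s2,t6):fails  (s3,t1):fails  (s3,t4):fails  (s3,t5):fails  (s3,t6):fails  (s4,t1):fails  (s4,t2):fails  (s4,t5):fails  (s4,t6):fails
Scope holds for no restrictor pair, so the sentence is true.

True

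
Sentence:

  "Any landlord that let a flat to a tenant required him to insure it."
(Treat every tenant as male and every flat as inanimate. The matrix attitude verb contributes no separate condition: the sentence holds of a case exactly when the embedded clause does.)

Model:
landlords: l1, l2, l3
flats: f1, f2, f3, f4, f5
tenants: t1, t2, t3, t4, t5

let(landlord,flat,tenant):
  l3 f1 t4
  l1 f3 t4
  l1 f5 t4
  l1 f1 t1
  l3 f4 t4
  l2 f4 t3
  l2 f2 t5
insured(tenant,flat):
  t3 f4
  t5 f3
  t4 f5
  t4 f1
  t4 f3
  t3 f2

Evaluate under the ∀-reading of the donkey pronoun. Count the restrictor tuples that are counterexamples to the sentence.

3

"him" takes "a tenant" as antecedent and "it" takes "a flat"; both are donkey pronouns co-varying with the restrictor.
Strong reading: for every (l,f,t) with let(l,f,t), insured(t,f).
Restrictor triples: (l1,f1,t1)→insured(t1,f1) ✗  (l1,f3,t4)→insured(t4,f3) ✓  (l1,f5,t4)→insured(t4,f5) ✓  (l2,f2,t5)→insured(t5,f2) ✗  (l2,f4,t3)→insured(t3,f4) ✓  (l3,f1,t4)→insured(t4,f1) ✓  (l3,f4,t4)→insured(t4,f4) ✗
Counterexamples (restrictor triples failing the scope): 3.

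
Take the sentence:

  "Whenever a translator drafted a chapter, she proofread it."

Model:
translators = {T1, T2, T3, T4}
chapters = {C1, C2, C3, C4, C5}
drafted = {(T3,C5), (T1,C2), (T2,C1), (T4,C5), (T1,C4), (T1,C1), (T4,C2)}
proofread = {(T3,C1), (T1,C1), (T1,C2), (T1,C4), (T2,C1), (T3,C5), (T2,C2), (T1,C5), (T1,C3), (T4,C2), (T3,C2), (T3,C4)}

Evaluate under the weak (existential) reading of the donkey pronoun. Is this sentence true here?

True

"it" takes "a chapter" as antecedent — a donkey pronoun bound across the clause boundary.
Weak reading: every translator t with some drafted-chapter has at least one drafted-chapter c such that proofread(t,c).
Per translator: T1:✓  T2:✓  T3:✓  T4:✓
Every translator in the restrictor has a witness.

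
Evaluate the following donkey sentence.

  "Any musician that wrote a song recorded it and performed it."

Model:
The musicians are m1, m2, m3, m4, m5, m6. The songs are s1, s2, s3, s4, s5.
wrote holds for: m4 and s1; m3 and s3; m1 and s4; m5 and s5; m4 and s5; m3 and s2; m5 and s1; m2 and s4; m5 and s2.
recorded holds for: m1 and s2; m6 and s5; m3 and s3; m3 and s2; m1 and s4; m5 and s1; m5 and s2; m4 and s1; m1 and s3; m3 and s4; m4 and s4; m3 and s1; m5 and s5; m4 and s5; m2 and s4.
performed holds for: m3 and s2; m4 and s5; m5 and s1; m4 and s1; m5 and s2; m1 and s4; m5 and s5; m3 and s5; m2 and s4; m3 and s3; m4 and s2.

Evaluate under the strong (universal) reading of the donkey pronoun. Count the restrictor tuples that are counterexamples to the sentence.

0

"it" takes "a song" as antecedent — a donkey pronoun bound across the clause boundary.
Strong reading: for every (m,s) with wrote(m,s), recorded(m,s) ∧ performed(m,s).
Restrictor pairs: (m1,s4) ✓  (m2,s4) ✓  (m3,s2) ✓  (m3,s3) ✓  (m4,s1) ✓  (m4,s5) ✓  (m5,s1) ✓  (m5,s2) ✓  (m5,s5) ✓
Counterexamples (restrictor pairs failing the scope): 0.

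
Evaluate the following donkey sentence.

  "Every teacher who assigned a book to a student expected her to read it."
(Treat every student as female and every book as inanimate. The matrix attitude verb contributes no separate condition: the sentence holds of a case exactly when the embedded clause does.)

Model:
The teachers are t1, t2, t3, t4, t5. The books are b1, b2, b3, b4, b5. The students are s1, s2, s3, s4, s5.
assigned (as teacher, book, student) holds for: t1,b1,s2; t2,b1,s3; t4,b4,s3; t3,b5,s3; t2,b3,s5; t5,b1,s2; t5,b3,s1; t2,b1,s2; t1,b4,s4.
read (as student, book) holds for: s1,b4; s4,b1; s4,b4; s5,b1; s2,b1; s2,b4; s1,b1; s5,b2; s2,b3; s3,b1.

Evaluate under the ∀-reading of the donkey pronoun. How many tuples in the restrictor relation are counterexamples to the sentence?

"her" takes "a student" as antecedent and "it" takes "a book"; both are donkey pronouns co-varying with the restrictor.
Strong reading: for every (t,b,s) with assigned(t,b,s), read(s,b).
Restrictor triples: (t1,b1,s2)→read(s2,b1) ✓  (t1,b4,s4)→read(s4,b4) ✓  (t2,b1,s2)→read(s2,b1) ✓  (t2,b1,s3)→read(s3,b1) ✓  (t2,b3,s5)→read(s5,b3) ✗  (t3,b5,s3)→read(s3,b5) ✗  (t4,b4,s3)→read(s3,b4) ✗  (t5,b1,s2)→read(s2,b1) ✓  (t5,b3,s1)→read(s1,b3) ✗
Counterexamples (restrictor triples failing the scope): 4.

4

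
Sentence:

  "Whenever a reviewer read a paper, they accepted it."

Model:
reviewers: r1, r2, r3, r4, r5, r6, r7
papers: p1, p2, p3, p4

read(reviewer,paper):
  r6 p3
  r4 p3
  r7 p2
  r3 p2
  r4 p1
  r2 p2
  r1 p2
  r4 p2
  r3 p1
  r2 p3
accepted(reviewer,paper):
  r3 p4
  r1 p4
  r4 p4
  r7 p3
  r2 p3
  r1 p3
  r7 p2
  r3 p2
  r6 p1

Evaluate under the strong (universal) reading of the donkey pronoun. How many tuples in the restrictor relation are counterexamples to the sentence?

7

"it" takes "a paper" as antecedent — a donkey pronoun bound across the clause boundary.
Strong reading: for every (r,p) with read(r,p), accepted(r,p).
Restrictor pairs: (r1,p2) ✗  (r2,p2) ✗  (r2,p3) ✓  (r3,p1) ✗  (r3,p2) ✓  (r4,p1) ✗  (r4,p2) ✗  (r4,p3) ✗  (r6,p3) ✗  (r7,p2) ✓
Counterexamples (restrictor pairs failing the scope): 7.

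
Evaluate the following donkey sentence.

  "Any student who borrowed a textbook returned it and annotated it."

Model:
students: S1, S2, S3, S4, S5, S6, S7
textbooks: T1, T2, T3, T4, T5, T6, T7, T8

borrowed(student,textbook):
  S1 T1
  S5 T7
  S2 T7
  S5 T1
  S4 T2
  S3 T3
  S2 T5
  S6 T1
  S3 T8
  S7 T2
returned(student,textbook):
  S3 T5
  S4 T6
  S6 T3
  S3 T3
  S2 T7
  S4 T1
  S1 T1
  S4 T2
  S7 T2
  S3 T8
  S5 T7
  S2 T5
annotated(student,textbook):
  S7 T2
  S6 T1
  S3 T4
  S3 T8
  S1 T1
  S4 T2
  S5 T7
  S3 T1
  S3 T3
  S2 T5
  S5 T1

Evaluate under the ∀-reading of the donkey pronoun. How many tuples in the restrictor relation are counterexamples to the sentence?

"it" takes "a textbook" as antecedent — a donkey pronoun bound across the clause boundary.
Strong reading: for every (s,t) with borrowed(s,t), returned(s,t) ∧ annotated(s,t).
Restrictor pairs: (S1,T1) ✓  (S2,T5) ✓  (S2,T7) ✗  (S3,T3) ✓  (S3,T8) ✓  (S4,T2) ✓  (S5,T1) ✗  (S5,T7) ✓  (S6,T1) ✗  (S7,T2) ✓
Counterexamples (restrictor pairs failing the scope): 3.

3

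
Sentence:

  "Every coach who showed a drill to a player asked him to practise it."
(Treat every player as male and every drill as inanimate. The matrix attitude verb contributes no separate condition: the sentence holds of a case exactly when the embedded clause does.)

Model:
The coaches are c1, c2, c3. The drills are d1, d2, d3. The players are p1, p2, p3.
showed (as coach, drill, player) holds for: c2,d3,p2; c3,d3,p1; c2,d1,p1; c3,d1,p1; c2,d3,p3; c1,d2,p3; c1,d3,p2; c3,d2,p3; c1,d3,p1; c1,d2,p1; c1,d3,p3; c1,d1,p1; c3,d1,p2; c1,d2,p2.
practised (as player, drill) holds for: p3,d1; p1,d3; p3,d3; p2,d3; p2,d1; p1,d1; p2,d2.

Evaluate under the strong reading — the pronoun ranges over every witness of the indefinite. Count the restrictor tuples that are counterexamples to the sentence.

"him" takes "a player" as antecedent and "it" takes "a drill"; both are donkey pronouns co-varying with the restrictor.
Strong reading: for every (c,d,p) with showed(c,d,p), practised(p,d).
Restrictor triples: (c1,d1,p1)→practised(p1,d1) ✓  (c1,d2,p1)→practised(p1,d2) ✗  (c1,d2,p2)→practised(p2,d2) ✓  (c1,d2,p3)→practised(p3,d2) ✗  (c1,d3,p1)→practised(p1,d3) ✓  (c1,d3,p2)→practised(p2,d3) ✓  (c1,d3,p3)→practised(p3,d3) ✓  (c2,d1,p1)→practised(p1,d1) ✓  (c2,d3,p2)→practised(p2,d3) ✓  (c2,d3,p3)→practised(p3,d3) ✓  (c3,d1,p1)→practised(p1,d1) ✓  (c3,d1,p2)→practised(p2,d1) ✓  (c3,d2,p3)→practised(p3,d2) ✗  (c3,d3,p1)→practised(p1,d3) ✓
Counterexamples (restrictor triples failing the scope): 3.

3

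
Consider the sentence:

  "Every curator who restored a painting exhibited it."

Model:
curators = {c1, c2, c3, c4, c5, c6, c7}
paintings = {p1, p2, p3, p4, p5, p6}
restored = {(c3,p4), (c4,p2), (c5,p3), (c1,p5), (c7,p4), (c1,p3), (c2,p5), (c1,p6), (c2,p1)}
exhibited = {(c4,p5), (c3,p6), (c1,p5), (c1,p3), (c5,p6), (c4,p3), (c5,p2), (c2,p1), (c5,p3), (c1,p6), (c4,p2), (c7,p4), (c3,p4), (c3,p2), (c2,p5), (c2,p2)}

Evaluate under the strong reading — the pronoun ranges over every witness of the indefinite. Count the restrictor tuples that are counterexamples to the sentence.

"it" takes "a painting" as antecedent — a donkey pronoun bound across the clause boundary.
Strong reading: for every (c,p) with restored(c,p), exhibited(c,p).
Restrictor pairs: (c1,p3) ✓  (c1,p5) ✓  (c1,p6) ✓  (c2,p1) ✓  (c2,p5) ✓  (c3,p4) ✓  (c4,p2) ✓  (c5,p3) ✓  (c7,p4) ✓
Counterexamples (restrictor pairs failing the scope): 0.

0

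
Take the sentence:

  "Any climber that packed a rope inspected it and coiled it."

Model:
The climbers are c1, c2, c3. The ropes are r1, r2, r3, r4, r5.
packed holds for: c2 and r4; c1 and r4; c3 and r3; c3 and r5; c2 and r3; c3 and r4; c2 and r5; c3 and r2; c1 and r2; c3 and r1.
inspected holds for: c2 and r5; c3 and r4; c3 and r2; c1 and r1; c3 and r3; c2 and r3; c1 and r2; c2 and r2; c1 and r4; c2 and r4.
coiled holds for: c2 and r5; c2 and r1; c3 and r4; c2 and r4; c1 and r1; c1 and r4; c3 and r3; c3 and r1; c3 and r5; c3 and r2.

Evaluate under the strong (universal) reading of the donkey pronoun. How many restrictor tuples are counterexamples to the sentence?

4

"it" takes "a rope" as antecedent — a donkey pronoun bound across the clause boundary.
Strong reading: for every (c,r) with packed(c,r), inspected(c,r) ∧ coiled(c,r).
Restrictor pairs: (c1,r2) ✗  (c1,r4) ✓  (c2,r3) ✗  (c2,r4) ✓  (c2,r5) ✓  (c3,r1) ✗  (c3,r2) ✓  (c3,r3) ✓  (c3,r4) ✓  (c3,r5) ✗
Counterexamples (restrictor pairs failing the scope): 4.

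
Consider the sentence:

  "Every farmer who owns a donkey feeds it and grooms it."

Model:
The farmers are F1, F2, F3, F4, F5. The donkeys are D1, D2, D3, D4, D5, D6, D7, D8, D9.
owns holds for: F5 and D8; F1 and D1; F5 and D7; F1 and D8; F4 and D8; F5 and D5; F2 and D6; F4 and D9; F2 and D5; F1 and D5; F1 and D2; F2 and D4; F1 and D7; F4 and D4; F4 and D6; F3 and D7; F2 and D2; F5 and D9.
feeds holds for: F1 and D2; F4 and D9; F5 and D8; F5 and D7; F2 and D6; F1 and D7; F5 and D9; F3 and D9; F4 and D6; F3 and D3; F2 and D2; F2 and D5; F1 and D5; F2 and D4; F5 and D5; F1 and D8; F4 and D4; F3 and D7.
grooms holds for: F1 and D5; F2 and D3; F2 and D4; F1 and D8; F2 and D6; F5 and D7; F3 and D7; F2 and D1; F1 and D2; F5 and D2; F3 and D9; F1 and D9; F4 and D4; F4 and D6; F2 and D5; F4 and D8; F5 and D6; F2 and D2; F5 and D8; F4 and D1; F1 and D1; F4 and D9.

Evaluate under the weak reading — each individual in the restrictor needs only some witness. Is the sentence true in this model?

"it" takes "a donkey" as antecedent — a donkey pronoun bound across the clause boundary.
Weak reading: every farmer f with some owns-donkey has at least one owns-donkey d such that feeds(f,d) ∧ grooms(f,d).
Per farmer: F1:✓  F2:✓  F3:✓  F4:✓  F5:✓
Every farmer in the restrictor has a witness.

True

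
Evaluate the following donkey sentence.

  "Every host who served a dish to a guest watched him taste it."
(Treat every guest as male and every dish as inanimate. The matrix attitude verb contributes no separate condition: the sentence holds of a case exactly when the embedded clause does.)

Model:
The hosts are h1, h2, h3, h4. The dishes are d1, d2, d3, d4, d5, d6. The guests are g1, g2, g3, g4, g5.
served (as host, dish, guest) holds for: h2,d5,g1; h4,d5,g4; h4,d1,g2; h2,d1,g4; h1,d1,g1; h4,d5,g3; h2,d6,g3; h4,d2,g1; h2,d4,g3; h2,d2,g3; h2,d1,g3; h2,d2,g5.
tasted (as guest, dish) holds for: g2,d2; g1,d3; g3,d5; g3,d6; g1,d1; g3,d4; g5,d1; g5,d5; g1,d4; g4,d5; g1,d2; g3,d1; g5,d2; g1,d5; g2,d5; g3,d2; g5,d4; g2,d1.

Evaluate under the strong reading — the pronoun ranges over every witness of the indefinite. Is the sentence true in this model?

False

"him" takes "a guest" as antecedent and "it" takes "a dish"; both are donkey pronouns co-varying with the restrictor.
Strong reading: for every (h,d,g) with served(h,d,g), tasted(g,d).
Restrictor triples: (h1,d1,g1)→tasted(g1,d1) ✓  (h2,d1,g3)→tasted(g3,d1) ✓  (h2,d1,g4)→tasted(g4,d1) ✗  (h2,d2,g3)→tasted(g3,d2) ✓  (h2,d2,g5)→tasted(g5,d2) ✓  (h2,d4,g3)→tasted(g3,d4) ✓  (h2,d5,g1)→tasted(g1,d5) ✓  (h2,d6,g3)→tasted(g3,d6) ✓  (h4,d1,g2)→tasted(g2,d1) ✓  (h4,d2,g1)→tasted(g1,d2) ✓  (h4,d5,g3)→tasted(g3,d5) ✓  (h4,d5,g4)→tasted(g4,d5) ✓
Counterexample: (h2,d1,g4) — tasted(g4,d1) does not hold.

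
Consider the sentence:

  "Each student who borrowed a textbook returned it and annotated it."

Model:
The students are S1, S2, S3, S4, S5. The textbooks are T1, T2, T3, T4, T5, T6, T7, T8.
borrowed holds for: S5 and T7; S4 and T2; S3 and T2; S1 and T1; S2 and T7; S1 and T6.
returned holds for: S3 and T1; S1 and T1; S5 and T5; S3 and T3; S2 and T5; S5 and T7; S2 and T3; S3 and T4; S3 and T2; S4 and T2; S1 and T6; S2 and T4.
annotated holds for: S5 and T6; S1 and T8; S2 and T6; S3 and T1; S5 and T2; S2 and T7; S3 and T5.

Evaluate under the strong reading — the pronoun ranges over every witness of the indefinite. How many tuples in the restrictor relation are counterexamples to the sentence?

"it" takes "a textbook" as antecedent — a donkey pronoun bound across the clause boundary.
Strong reading: for every (s,t) with borrowed(s,t), returned(s,t) ∧ annotated(s,t).
Restrictor pairs: (S1,T1) ✗  (S1,T6) ✗  (S2,T7) ✗  (S3,T2) ✗  (S4,T2) ✗  (S5,T7) ✗
Counterexamples (restrictor pairs failing the scope): 6.

6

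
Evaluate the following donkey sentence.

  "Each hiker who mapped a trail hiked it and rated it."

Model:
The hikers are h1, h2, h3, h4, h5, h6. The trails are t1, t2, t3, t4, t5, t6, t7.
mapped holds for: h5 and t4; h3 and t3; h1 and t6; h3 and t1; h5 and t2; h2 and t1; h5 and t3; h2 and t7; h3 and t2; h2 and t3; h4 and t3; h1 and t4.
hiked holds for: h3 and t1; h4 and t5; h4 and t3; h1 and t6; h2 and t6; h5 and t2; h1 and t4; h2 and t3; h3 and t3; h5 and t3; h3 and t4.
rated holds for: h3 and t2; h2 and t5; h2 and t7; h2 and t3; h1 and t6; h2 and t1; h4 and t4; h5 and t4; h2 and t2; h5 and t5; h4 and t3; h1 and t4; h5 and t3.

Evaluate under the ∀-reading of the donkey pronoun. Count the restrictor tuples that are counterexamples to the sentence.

7

"it" takes "a trail" as antecedent — a donkey pronoun bound across the clause boundary.
Strong reading: for every (h,t) with mapped(h,t), hiked(h,t) ∧ rated(h,t).
Restrictor pairs: (h1,t4) ✓  (h1,t6) ✓  (h2,t1) ✗  (h2,t3) ✓  (h2,t7) ✗  (h3,t1) ✗  (h3,t2) ✗  (h3,t3) ✗  (h4,t3) ✓  (h5,t2) ✗  (h5,t3) ✓  (h5,t4) ✗
Counterexamples (restrictor pairs failing the scope): 7.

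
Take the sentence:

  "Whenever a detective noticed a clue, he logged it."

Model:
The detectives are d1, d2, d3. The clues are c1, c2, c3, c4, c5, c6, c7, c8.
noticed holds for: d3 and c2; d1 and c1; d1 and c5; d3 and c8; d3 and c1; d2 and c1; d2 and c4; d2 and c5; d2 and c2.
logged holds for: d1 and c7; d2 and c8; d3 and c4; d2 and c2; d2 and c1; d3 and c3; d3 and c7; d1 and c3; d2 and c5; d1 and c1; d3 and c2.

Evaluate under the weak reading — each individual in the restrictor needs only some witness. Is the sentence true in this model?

True

"it" takes "a clue" as antecedent — a donkey pronoun bound across the clause boundary.
Weak reading: every detective d with some noticed-clue has at least one noticed-clue c such that logged(d,c).
Per detective: d1:✓  d2:✓  d3:✓
Every detective in the restrictor has a witness.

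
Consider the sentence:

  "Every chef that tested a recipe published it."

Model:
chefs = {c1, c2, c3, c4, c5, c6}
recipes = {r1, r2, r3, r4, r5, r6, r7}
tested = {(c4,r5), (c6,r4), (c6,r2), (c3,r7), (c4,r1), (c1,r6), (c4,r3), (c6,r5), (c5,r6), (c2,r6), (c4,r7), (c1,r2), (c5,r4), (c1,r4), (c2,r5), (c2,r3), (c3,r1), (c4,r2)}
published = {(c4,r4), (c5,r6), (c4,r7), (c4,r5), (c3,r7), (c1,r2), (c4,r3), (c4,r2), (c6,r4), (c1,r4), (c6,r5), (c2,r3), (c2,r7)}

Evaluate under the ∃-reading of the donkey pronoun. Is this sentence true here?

"it" takes "a recipe" as antecedent — a donkey pronoun bound across the clause boundary.
Weak reading: every chef c with some tested-recipe has at least one tested-recipe r such that published(c,r).
Per chef: c1:✓  c2:✓  c3:✓  c4:✓  c5:✓  c6:✓
Every chef in the restrictor has a witness.

True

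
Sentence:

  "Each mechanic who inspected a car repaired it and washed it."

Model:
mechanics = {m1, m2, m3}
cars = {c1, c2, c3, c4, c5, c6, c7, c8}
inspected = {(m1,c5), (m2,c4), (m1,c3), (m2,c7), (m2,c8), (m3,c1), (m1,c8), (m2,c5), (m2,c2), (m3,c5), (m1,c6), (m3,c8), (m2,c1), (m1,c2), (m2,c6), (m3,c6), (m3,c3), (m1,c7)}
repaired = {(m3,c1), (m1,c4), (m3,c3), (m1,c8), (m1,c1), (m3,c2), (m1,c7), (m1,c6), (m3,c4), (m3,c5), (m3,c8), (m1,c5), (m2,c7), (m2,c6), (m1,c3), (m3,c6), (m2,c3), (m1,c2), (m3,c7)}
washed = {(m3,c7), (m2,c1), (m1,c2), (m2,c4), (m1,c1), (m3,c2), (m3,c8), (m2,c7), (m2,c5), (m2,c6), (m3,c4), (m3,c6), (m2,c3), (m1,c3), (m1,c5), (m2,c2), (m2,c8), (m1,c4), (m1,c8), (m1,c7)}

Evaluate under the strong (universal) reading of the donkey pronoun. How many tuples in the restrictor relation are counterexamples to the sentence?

"it" takes "a car" as antecedent — a donkey pronoun bound across the clause boundary.
Strong reading: for every (m,c) with inspected(m,c), repaired(m,c) ∧ washed(m,c).
Restrictor pairs: (m1,c2) ✓  (m1,c3) ✓  (m1,c5) ✓  (m1,c6) ✗  (m1,c7) ✓  (m1,c8) ✓  (m2,c1) ✗  (m2,c2) ✗  (m2,c4) ✗  (m2,c5) ✗  (m2,c6) ✓  (m2,c7) ✓  (m2,c8) ✗  (m3,c1) ✗  (m3,c3) ✗  (m3,c5) ✗  (m3,c6) ✓  (m3,c8) ✓
Counterexamples (restrictor pairs failing the scope): 9.

9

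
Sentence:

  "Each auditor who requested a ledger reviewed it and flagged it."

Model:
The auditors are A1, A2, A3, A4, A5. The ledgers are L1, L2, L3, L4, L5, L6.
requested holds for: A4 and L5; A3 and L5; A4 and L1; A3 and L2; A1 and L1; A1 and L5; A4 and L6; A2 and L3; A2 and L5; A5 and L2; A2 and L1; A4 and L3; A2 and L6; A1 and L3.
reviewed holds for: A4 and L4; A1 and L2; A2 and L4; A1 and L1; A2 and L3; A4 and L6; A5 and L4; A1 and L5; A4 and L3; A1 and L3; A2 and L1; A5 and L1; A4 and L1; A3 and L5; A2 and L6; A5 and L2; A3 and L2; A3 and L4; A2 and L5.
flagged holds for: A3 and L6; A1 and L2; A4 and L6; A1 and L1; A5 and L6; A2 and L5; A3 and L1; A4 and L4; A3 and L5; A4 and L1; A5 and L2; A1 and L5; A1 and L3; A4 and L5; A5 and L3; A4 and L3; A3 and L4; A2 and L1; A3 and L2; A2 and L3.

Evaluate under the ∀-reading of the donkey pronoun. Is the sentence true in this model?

"it" takes "a ledger" as antecedent — a donkey pronoun bound across the clause boundary.
Strong reading: for every (a,l) with requested(a,l), reviewed(a,l) ∧ flagged(a,l).
Restrictor pairs: (A1,L1) ✓  (A1,L3) ✓  (A1,L5) ✓  (A2,L1) ✓  (A2,L3) ✓  (A2,L5) ✓  (A2,L6) ✗  (A3,L2) ✓  (A3,L5) ✓  (A4,L1) ✓  (A4,L3) ✓  (A4,L5) ✗  (A4,L6) ✓  (A5,L2) ✓
Counterexample: (A2,L6) is in requested but fails the scope.

False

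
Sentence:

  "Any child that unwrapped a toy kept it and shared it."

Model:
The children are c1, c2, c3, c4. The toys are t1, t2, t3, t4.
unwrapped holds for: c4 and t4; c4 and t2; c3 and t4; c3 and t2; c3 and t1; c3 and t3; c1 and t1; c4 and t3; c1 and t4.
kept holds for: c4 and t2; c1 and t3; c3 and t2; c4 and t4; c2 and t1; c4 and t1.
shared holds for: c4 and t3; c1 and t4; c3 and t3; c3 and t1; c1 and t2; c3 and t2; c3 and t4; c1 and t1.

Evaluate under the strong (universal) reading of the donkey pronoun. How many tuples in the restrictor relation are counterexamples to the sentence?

"it" takes "a toy" as antecedent — a donkey pronoun bound across the clause boundary.
Strong reading: for every (c,t) with unwrapped(c,t), kept(c,t) ∧ shared(c,t).
Restrictor pairs: (c1,t1) ✗  (c1,t4) ✗  (c3,t1) ✗  (c3,t2) ✓  (c3,t3) ✗  (c3,t4) ✗  (c4,t2) ✗  (c4,t3) ✗  (c4,t4) ✗
Counterexamples (restrictor pairs failing the scope): 8.

8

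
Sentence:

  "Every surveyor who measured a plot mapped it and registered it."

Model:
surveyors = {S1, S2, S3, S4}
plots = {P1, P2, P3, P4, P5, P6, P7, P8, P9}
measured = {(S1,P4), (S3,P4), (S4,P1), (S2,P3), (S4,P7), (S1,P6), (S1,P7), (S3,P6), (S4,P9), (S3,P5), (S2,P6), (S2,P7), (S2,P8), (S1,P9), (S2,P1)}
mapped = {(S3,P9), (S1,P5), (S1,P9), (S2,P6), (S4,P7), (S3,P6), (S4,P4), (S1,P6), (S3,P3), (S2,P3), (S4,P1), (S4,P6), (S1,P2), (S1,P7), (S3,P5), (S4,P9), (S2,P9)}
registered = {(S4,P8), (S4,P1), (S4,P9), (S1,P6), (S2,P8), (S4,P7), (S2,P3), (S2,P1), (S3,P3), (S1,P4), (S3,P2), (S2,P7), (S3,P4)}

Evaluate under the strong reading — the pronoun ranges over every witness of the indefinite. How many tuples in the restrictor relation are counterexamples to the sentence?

10

"it" takes "a plot" as antecedent — a donkey pronoun bound across the clause boundary.
Strong reading: for every (s,p) with measured(s,p), mapped(s,p) ∧ registered(s,p).
Restrictor pairs: (S1,P4) ✗  (S1,P6) ✓  (S1,P7) ✗  (S1,P9) ✗  (S2,P1) ✗  (S2,P3) ✓  (S2,P6) ✗  (S2,P7) ✗  (S2,P8) ✗  (S3,P4) ✗  (S3,P5) ✗  (S3,P6) ✗  (S4,P1) ✓  (S4,P7) ✓  (S4,P9) ✓
Counterexamples (restrictor pairs failing the scope): 10.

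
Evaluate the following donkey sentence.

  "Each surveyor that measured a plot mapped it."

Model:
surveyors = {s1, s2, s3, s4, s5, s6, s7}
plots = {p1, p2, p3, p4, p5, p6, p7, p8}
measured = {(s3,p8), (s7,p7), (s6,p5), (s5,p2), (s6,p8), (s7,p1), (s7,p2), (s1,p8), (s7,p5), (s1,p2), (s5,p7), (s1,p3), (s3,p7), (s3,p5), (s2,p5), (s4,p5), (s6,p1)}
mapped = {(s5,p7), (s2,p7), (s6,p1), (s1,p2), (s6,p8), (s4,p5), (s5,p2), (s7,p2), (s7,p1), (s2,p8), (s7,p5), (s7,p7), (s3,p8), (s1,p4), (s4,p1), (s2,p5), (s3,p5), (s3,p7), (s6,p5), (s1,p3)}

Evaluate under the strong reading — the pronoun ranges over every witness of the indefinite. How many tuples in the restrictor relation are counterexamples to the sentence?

1

"it" takes "a plot" as antecedent — a donkey pronoun bound across the clause boundary.
Strong reading: for every (s,p) with measured(s,p), mapped(s,p).
Restrictor pairs: (s1,p2) ✓  (s1,p3) ✓  (s1,p8) ✗  (s2,p5) ✓  (s3,p5) ✓  (s3,p7) ✓  (s3,p8) ✓  (s4,p5) ✓  (s5,p2) ✓  (s5,p7) ✓  (s6,p1) ✓  (s6,p5) ✓  (s6,p8) ✓  (s7,p1) ✓  (s7,p2) ✓  (s7,p5) ✓  (s7,p7) ✓
Counterexamples (restrictor pairs failing the scope): 1.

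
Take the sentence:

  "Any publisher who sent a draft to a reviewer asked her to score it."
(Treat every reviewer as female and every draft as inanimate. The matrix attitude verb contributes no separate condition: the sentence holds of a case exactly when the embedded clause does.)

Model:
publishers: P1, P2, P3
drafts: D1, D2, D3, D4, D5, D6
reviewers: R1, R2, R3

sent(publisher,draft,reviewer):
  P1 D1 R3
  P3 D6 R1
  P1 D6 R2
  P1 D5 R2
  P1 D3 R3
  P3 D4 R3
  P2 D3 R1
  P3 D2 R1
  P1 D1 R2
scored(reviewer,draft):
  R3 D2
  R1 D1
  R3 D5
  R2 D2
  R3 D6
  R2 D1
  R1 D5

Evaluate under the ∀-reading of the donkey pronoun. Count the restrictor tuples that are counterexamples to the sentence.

8

"her" takes "a reviewer" as antecedent and "it" takes "a draft"; both are donkey pronouns co-varying with the restrictor.
Strong reading: for every (p,d,r) with sent(p,d,r), scored(r,d).
Restrictor triples: (P1,D1,R2)→scored(R2,D1) ✓  (P1,D1,R3)→scored(R3,D1) ✗  (P1,D3,R3)→scored(R3,D3) ✗  (P1,D5,R2)→scored(R2,D5) ✗  (P1,D6,R2)→scored(R2,D6) ✗  (P2,D3,R1)→scored(R1,D3) ✗  (P3,D2,R1)→scored(R1,D2) ✗  (P3,D4,R3)→scored(R3,D4) ✗  (P3,D6,R1)→scored(R1,D6) ✗
Counterexamples (restrictor triples failing the scope): 8.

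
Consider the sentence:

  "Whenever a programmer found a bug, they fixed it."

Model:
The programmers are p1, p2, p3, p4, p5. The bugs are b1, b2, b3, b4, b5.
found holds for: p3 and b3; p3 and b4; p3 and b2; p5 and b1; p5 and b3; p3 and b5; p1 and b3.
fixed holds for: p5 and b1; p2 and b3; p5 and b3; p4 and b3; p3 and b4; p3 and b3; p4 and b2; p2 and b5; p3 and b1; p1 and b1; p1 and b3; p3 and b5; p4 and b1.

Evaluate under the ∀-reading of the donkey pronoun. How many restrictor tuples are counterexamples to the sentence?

"it" takes "a bug" as antecedent — a donkey pronoun bound across the clause boundary.
Strong reading: for every (p,b) with found(p,b), fixed(p,b).
Restrictor pairs: (p1,b3) ✓  (p3,b2) ✗  (p3,b3) ✓  (p3,b4) ✓  (p3,b5) ✓  (p5,b1) ✓  (p5,b3) ✓
Counterexamples (restrictor pairs failing the scope): 1.

1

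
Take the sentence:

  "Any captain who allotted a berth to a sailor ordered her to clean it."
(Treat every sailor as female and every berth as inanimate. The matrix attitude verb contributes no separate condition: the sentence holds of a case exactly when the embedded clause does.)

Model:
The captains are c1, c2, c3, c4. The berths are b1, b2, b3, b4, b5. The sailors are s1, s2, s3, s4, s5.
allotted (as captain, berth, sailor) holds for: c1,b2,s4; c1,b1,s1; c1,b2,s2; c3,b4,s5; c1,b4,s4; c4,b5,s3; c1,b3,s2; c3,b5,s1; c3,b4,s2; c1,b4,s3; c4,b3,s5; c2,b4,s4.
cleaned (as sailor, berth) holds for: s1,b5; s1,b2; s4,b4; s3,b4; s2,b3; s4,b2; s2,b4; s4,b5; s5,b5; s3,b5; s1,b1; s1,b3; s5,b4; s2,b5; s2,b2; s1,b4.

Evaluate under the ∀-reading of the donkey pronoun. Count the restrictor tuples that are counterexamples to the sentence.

1

"her" takes "a sailor" as antecedent and "it" takes "a berth"; both are donkey pronouns co-varying with the restrictor.
Strong reading: for every (c,b,s) with allotted(c,b,s), cleaned(s,b).
Restrictor triples: (c1,b1,s1)→cleaned(s1,b1) ✓  (c1,b2,s2)→cleaned(s2,b2) ✓  (c1,b2,s4)→cleaned(s4,b2) ✓  (c1,b3,s2)→cleaned(s2,b3) ✓  (c1,b4,s3)→cleaned(s3,b4) ✓  (c1,b4,s4)→cleaned(s4,b4) ✓  (c2,b4,s4)→cleaned(s4,b4) ✓  (c3,b4,s2)→cleaned(s2,b4) ✓  (c3,b4,s5)→cleaned(s5,b4) ✓  (c3,b5,s1)→cleaned(s1,b5) ✓  (c4,b3,s5)→cleaned(s5,b3) ✗  (c4,b5,s3)→cleaned(s3,b5) ✓
Counterexamples (restrictor triples failing the scope): 1.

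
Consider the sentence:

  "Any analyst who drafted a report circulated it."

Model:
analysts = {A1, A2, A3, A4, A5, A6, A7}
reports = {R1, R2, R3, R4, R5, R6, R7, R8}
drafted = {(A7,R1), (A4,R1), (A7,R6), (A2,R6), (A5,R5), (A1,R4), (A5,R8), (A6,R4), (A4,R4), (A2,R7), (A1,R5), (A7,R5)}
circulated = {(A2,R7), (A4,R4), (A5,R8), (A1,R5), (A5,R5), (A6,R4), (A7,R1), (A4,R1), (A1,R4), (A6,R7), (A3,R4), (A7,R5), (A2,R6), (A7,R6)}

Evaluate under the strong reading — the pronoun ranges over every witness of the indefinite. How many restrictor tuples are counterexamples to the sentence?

0

"it" takes "a report" as antecedent — a donkey pronoun bound across the clause boundary.
Strong reading: for every (a,r) with drafted(a,r), circulated(a,r).
Restrictor pairs: (A1,R4) ✓  (A1,R5) ✓  (A2,R6) ✓  (A2,R7) ✓  (A4,R1) ✓  (A4,R4) ✓  (A5,R5) ✓  (A5,R8) ✓  (A6,R4) ✓  (A7,R1) ✓  (A7,R5) ✓  (A7,R6) ✓
Counterexamples (restrictor pairs failing the scope): 0.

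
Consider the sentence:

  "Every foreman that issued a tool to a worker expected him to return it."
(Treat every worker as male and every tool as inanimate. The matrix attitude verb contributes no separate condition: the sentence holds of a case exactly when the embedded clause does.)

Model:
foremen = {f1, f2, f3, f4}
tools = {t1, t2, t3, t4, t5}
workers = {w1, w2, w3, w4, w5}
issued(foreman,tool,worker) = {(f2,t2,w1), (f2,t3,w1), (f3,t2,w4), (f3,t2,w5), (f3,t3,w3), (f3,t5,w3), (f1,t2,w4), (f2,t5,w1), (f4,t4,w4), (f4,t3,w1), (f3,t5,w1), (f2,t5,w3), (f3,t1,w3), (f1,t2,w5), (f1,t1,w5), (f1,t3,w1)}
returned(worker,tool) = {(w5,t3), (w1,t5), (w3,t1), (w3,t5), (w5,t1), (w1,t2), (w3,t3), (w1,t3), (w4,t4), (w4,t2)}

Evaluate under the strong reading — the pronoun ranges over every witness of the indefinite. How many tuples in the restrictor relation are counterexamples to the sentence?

2

"him" takes "a worker" as antecedent and "it" takes "a tool"; both are donkey pronouns co-varying with the restrictor.
Strong reading: for every (f,t,w) with issued(f,t,w), returned(w,t).
Restrictor triples: (f1,t1,w5)→returned(w5,t1) ✓  (f1,t2,w4)→returned(w4,t2) ✓  (f1,t2,w5)→returned(w5,t2) ✗  (f1,t3,w1)→returned(w1,t3) ✓  (f2,t2,w1)→returned(w1,t2) ✓  (f2,t3,w1)→returned(w1,t3) ✓  (f2,t5,w1)→returned(w1,t5) ✓  (f2,t5,w3)→returned(w3,t5) ✓  (f3,t1,w3)→returned(w3,t1) ✓  (f3,t2,w4)→returned(w4,t2) ✓  (f3,t2,w5)→returned(w5,t2) ✗  (f3,t3,w3)→returned(w3,t3) ✓  (f3,t5,w1)→returned(w1,t5) ✓  (f3,t5,w3)→returned(w3,t5) ✓  (f4,t3,w1)→returned(w1,t3) ✓  (f4,t4,w4)→returned(w4,t4) ✓
Counterexamples (restrictor triples failing the scope): 2.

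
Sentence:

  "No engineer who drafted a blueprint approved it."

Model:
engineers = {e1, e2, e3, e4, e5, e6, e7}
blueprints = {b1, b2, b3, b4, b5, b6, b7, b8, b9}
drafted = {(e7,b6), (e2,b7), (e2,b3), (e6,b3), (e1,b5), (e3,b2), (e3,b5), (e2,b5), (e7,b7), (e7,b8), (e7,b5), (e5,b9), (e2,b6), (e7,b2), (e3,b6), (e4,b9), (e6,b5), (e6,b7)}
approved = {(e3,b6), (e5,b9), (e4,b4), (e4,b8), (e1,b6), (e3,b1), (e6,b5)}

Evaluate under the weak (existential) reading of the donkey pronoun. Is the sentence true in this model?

"it" takes "a blueprint" as antecedent — a donkey pronoun bound across the clause boundary.
Truth condition: for no (e,b) with drafted(e,b) does approved(e,b) hold.
Restrictor pairs — does the scope hold? (e1,b5):fails  (e2,b3):fails  (e2,b5):fails  (e2,b6):fails  (e2,b7):fails  (e3,b2):fails  (e3,b5):fails  (e3,b6):holds  (e4,b9):fails  (e5,b9):holds  (e6,b3):fails  (e6,b5):holds  (e6,b7):fails  (e7,b2):fails  (e7,b5):fails  (e7,b6):fails  (e7,b7):fails  (e7,b8):fails
Scope holds for 3 pair(s), so the sentence is false.

False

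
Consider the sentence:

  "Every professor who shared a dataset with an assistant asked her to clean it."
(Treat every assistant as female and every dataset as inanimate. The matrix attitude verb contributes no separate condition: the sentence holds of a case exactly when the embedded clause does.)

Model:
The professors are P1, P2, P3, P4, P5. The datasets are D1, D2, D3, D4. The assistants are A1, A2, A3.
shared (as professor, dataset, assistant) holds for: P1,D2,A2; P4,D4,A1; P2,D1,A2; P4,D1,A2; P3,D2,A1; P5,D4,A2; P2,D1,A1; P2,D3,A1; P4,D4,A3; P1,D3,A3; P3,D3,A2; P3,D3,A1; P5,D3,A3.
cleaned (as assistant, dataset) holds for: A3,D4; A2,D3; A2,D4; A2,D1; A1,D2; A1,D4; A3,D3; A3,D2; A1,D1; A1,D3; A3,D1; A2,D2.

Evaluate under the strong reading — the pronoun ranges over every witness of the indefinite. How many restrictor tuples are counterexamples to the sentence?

0

"her" takes "an assistant" as antecedent and "it" takes "a dataset"; both are donkey pronouns co-varying with the restrictor.
Strong reading: for every (p,d,a) with shared(p,d,a), cleaned(a,d).
Restrictor triples: (P1,D2,A2)→cleaned(A2,D2) ✓  (P1,D3,A3)→cleaned(A3,D3) ✓  (P2,D1,A1)→cleaned(A1,D1) ✓  (P2,D1,A2)→cleaned(A2,D1) ✓  (P2,D3,A1)→cleaned(A1,D3) ✓  (P3,D2,A1)→cleaned(A1,D2) ✓  (P3,D3,A1)→cleaned(A1,D3) ✓  (P3,D3,A2)→cleaned(A2,D3) ✓  (P4,D1,A2)→cleaned(A2,D1) ✓  (P4,D4,A1)→cleaned(A1,D4) ✓  (P4,D4,A3)→cleaned(A3,D4) ✓  (P5,D3,A3)→cleaned(A3,D3) ✓  (P5,D4,A2)→cleaned(A2,D4) ✓
Counterexamples (restrictor triples failing the scope): 0.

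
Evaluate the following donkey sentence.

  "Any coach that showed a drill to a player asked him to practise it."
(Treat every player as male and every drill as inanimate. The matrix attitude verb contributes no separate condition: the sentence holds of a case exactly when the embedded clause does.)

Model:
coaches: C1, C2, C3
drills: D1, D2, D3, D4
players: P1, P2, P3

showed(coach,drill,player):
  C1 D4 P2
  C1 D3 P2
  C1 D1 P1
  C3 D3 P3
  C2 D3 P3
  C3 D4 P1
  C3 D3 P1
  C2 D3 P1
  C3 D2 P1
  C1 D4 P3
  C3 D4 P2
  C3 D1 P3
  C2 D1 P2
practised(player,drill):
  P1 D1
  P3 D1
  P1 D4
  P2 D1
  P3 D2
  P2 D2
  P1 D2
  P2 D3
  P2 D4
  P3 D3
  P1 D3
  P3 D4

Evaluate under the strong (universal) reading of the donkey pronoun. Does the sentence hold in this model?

"him" takes "a player" as antecedent and "it" takes "a drill"; both are donkey pronouns co-varying with the restrictor.
Strong reading: for every (c,d,p) with showed(c,d,p), practised(p,d).
Restrictor triples: (C1,D1,P1)→practised(P1,D1) ✓  (C1,D3,P2)→practised(P2,D3) ✓  (C1,D4,P2)→practised(P2,D4) ✓  (C1,D4,P3)→practised(P3,D4) ✓  (C2,D1,P2)→practised(P2,D1) ✓  (C2,D3,P1)→practised(P1,D3) ✓  (C2,D3,P3)→practised(P3,D3) ✓  (C3,D1,P3)→practised(P3,D1) ✓  (C3,D2,P1)→practised(P1,D2) ✓  (C3,D3,P1)→practised(P1,D3) ✓  (C3,D3,P3)→practised(P3,D3) ✓  (C3,D4,P1)→practised(P1,D4) ✓  (C3,D4,P2)→practised(P2,D4) ✓
Every restrictor triple satisfies the scope.

True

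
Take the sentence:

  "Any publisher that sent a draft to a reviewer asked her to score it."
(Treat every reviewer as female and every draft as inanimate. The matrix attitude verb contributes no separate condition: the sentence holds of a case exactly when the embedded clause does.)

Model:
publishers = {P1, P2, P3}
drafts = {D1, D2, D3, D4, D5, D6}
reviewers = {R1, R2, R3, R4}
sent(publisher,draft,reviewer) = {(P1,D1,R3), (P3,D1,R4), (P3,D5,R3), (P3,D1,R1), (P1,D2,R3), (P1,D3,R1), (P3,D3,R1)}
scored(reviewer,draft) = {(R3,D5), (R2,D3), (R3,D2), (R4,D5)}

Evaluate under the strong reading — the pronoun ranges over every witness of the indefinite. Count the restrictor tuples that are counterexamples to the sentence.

5

"her" takes "a reviewer" as antecedent and "it" takes "a draft"; both are donkey pronouns co-varying with the restrictor.
Strong reading: for every (p,d,r) with sent(p,d,r), scored(r,d).
Restrictor triples: (P1,D1,R3)→scored(R3,D1) ✗  (P1,D2,R3)→scored(R3,D2) ✓  (P1,D3,R1)→scored(R1,D3) ✗  (P3,D1,R1)→scored(R1,D1) ✗  (P3,D1,R4)→scored(R4,D1) ✗  (P3,D3,R1)→scored(R1,D3) ✗  (P3,D5,R3)→scored(R3,D5) ✓
Counterexamples (restrictor triples failing the scope): 5.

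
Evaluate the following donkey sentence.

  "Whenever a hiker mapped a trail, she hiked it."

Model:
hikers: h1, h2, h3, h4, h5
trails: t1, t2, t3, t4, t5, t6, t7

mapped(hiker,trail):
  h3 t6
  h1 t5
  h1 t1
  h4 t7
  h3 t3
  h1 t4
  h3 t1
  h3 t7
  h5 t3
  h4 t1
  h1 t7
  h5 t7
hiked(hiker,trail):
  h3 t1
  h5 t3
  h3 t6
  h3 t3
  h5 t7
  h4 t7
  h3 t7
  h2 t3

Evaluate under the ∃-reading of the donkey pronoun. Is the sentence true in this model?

"it" takes "a trail" as antecedent — a donkey pronoun bound across the clause boundary.
Weak reading: every hiker h with some mapped-trail has at least one mapped-trail t such that hiked(h,t).
Per hiker: h1:✗  h3:✓  h4:✓  h5:✓
h1 has no witness among its mapped-trails.

False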